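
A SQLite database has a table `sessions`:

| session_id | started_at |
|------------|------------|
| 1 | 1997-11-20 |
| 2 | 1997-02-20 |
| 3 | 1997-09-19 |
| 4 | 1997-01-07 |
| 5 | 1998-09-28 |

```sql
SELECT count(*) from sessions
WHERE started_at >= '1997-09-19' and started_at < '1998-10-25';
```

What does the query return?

Rows in [1997-09-19, 1998-10-25): 1997-11-20, 1997-09-19, 1998-09-28 → 3 rows.

3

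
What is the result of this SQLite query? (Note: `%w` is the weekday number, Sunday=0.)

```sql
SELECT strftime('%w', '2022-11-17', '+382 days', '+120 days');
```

First apply '+382 days', '+120 days': 2022-11-17 → 2024-04-02.
2024-04-02 is a Tuesday; with Sunday=0 that is 2.

2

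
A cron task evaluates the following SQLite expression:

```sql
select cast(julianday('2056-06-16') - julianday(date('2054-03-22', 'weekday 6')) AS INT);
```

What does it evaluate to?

811

`weekday 6` advances to the next Saturday; 2054-03-22 is a Sunday, so it moves forward to 2054-03-28.
3 days remain in March 2054 after the 28th (31 − 28).
Full months from April 2054 through May 2056 contribute their day counts.
Then 16 days into June 2056.
Total: 3 + 30 + 31 + 30 + 31 + 31 + 30 + 31 + 30 + 31 + 31 + 28 + 31 + 30 + 31 + 30 + 31 + 31 + 30 + 31 + 30 + 31 + 31 + 29 + 31 + 30 + 31 + 16 = 811.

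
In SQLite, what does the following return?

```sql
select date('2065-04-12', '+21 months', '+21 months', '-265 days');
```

Adding +21 months to 2065-04-12 gives 2067-01-12.
Adding +21 months to 2067-01-12 gives 2068-10-12.
Applying '-265 days' to 2068-10-12: counting 265 days back gives 2068-01-21.

2068-01-21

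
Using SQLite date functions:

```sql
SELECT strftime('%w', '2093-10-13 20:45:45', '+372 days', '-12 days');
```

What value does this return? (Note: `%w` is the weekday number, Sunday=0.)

First apply '+372 days', '-12 days': 2093-10-13 20:45:45 → 2094-10-08 20:45:45.
2094-10-08 is a Friday; with Sunday=0 that is 5.

5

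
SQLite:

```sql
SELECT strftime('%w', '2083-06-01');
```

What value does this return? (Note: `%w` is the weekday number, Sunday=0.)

2

2083-06-01 is a Tuesday; with Sunday=0 that is 2.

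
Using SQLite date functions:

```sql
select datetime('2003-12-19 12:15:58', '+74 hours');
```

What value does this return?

+74 hours from 2003-12-19 12:15:58 is 2003-12-22 14:15:58 (crosses midnight).

2003-12-22 14:15:58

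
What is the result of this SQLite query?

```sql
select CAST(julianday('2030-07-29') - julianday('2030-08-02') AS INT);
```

-4

2 days remain in July 2030 after the 29th (31 − 29).
Then 2 days into August 2030.
Total: 2 + 2 = 4.
The subtraction is earlier − later, so the result is −4 → -4.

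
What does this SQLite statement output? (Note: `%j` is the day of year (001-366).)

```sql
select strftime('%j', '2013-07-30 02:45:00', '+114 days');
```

First apply '+114 days': 2013-07-30 02:45:00 → 2013-11-21 02:45:00.
Day-of-year for 2013-11-21: days since 2013-01-01 inclusive = 325, zero-padded to 325.

325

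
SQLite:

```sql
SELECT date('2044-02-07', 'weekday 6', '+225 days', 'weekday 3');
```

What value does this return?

2044-09-28

`weekday 6` advances to the next Saturday; 2044-02-07 is a Sunday, so it moves forward to 2044-02-13.
Applying '+225 days' to 2044-02-13: counting 225 days forward gives 2044-09-25.
`weekday 3` advances to the next Wednesday; 2044-09-25 is a Sunday, so it moves forward to 2044-09-28.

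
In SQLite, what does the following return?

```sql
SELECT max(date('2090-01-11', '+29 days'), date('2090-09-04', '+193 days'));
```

date('2090-01-11', '+29 days') → 2090-02-09.
date('2090-09-04', '+193 days') → 2091-03-16.
Later of the two is 2091-03-16.

2091-03-16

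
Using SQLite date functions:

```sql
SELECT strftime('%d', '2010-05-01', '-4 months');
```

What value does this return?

First apply '-4 months': 2010-05-01 → 2010-01-01.
`%d` extracts the 2-digit day of month: 01.

01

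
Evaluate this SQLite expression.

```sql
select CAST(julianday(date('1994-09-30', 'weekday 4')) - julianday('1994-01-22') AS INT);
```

257

`weekday 4` advances to the next Thursday; 1994-09-30 is a Friday, so it moves forward to 1994-10-06.
9 days remain in January 1994 after the 22nd (31 − 22).
Full months from February 1994 through September 1994 contribute their day counts.
Then 6 days into October 1994.
Total: 9 + 28 + 31 + 30 + 31 + 30 + 31 + 31 + 30 + 6 = 257.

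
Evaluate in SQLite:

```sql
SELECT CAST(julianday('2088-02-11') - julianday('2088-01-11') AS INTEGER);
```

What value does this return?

20 days remain in January 2088 after the 11th (31 − 11).
Then 11 days into February 2088.
Total: 20 + 11 = 31.

31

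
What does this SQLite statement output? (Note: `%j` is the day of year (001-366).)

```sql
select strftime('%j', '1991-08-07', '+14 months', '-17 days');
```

First apply '+14 months', '-17 days': 1991-08-07 → 1992-09-20.
Day-of-year for 1992-09-20: days since 1992-01-01 inclusive = 264, zero-padded to 264.

264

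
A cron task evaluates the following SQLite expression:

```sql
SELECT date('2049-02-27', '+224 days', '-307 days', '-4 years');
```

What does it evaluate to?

Applying '+224 days' to 2049-02-27: counting 224 days forward gives 2049-10-09.
Applying '-307 days' to 2049-10-09: counting 307 days back gives 2048-12-06.
Adding -4 years to 2048-12-06 gives 2044-12-06.

2044-12-06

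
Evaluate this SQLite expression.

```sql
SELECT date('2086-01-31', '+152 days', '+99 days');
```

2086-10-09

Applying '+152 days' to 2086-01-31: counting 152 days forward gives 2086-07-02.
Applying '+99 days' to 2086-07-02: counting 99 days forward gives 2086-10-09.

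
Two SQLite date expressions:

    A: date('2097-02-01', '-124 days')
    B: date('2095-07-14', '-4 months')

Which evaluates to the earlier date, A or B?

A = 2096-09-30.
B = 2095-03-14.
B is earlier.

B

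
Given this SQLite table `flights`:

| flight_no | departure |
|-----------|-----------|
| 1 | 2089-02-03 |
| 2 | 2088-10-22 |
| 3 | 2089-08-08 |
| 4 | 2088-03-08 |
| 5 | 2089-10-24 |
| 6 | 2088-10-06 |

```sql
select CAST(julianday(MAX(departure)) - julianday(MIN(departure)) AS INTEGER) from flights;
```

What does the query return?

595

MIN = 2088-03-08, MAX = 2089-10-24.
23 days remain in March 2088 after the 8th (31 − 8).
Full months from April 2088 through September 2089 contribute their day counts.
Then 24 days into October 2089.
Total: 23 + 30 + 31 + 30 + 31 + 31 + 30 + 31 + 30 + 31 + 31 + 28 + 31 + 30 + 31 + 30 + 31 + 31 + 30 + 24 = 595.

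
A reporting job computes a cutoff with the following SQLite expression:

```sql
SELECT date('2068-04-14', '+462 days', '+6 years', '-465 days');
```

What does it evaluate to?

2074-04-11

Applying '+462 days' to 2068-04-14: counting 462 days forward gives 2069-07-20.
Adding +6 years to 2069-07-20 gives 2075-07-20.
Applying '-465 days' to 2075-07-20: counting 465 days back gives 2074-04-11.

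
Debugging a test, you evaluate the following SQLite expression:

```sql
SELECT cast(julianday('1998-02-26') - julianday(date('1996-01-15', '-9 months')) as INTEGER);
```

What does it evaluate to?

1048

Adding -9 months to 1996-01-15 gives 1995-04-15.
15 days remain in April 1995 after the 15th (30 − 15).
Full months from May 1995 through January 1998 contribute their day counts.
Then 26 days into February 1998.
Total: 15 + 31 + 30 + 31 + 31 + 30 + 31 + 30 + 31 + 31 + 29 + 31 + 30 + 31 + 30 + 31 + 31 + 30 + 31 + 30 + 31 + 31 + 28 + 31 + 30 + 31 + 30 + 31 + 31 + 30 + 31 + 30 + 31 + 31 + 26 = 1048.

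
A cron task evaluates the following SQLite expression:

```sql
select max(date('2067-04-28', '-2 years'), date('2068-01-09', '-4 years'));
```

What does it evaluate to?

2065-04-28

date('2067-04-28', '-2 years') → 2065-04-28.
date('2068-01-09', '-4 years') → 2064-01-09.
Later of the two is 2065-04-28.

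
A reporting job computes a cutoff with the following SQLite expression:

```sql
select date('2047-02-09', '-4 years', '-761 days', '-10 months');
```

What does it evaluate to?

2040-03-09

Adding -4 years to 2047-02-09 gives 2043-02-09.
Applying '-761 days' to 2043-02-09: counting 761 days back gives 2041-01-09.
Adding -10 months to 2041-01-09 gives 2040-03-09.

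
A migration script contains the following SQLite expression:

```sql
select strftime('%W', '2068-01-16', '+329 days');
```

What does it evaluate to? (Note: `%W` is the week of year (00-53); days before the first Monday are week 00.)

First apply '+329 days': 2068-01-16 → 2068-12-10.
2068-12-10 is a Monday. SQLite's %W counts Mondays since the year started; the result is 50.

50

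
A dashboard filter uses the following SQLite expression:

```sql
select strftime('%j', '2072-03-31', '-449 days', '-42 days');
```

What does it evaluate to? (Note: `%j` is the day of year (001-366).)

First apply '-449 days', '-42 days': 2072-03-31 → 2070-11-26.
Day-of-year for 2070-11-26: days since 2070-01-01 inclusive = 330, zero-padded to 330.

330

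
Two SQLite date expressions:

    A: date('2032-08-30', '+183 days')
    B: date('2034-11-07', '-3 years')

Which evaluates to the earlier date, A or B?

A = 2033-03-01.
B = 2031-11-07.
B is earlier.

B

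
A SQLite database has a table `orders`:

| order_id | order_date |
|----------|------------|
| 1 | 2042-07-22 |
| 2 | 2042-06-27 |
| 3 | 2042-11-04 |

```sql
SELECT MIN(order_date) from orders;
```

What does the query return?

2042-06-27

MIN over {2042-06-27, 2042-07-22, 2042-11-04}.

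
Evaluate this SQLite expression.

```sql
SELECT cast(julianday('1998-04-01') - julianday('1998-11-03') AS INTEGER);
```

29 days remain in April 1998 after the 1st (30 − 1).
Full months from May 1998 through October 1998 contribute their day counts.
Then 3 days into November 1998.
Total: 29 + 31 + 30 + 31 + 31 + 30 + 31 + 3 = 216.
The subtraction is earlier − later, so the result is −216 → -216.

-216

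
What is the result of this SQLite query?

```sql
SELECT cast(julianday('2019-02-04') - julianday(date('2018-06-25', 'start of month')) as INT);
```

`start of month` rewinds 2018-06-25 to 2018-06-01.
29 days remain in June 2018 after the 1st (30 − 1).
Full months from July 2018 through January 2019 contribute their day counts.
Then 4 days into February 2019.
Total: 29 + 31 + 31 + 30 + 31 + 30 + 31 + 31 + 4 = 248.

248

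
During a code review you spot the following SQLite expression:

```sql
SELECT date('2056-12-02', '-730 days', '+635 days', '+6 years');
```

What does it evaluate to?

2062-08-29

Applying '-730 days' to 2056-12-02: counting 730 days back gives 2054-12-03.
Applying '+635 days' to 2054-12-03: counting 635 days forward gives 2056-08-29.
Adding +6 years to 2056-08-29 gives 2062-08-29.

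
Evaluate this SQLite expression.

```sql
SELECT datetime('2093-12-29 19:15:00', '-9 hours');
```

-9 hours from 2093-12-29 19:15:00 is 2093-12-29 10:15:00.

2093-12-29 10:15:00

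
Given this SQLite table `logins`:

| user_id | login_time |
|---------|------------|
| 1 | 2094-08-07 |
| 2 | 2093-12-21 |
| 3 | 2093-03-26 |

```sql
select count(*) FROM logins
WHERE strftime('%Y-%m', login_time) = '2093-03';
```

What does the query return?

Rows with year-month 2093-03: 2093-03-26 → 1.

1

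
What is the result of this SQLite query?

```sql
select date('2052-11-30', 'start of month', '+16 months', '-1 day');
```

`start of month` rewinds 2052-11-30 to 2052-11-01.
Adding +16 months to 2052-11-01 gives 2054-03-01.
Going back 1 day from 2054-03-01 reaches 2054-02-28 (last day of February, 28 days).

2054-02-28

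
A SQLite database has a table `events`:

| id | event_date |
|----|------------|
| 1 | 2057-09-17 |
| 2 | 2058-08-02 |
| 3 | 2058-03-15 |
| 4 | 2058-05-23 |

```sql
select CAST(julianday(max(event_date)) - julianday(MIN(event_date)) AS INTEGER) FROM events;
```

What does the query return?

MIN = 2057-09-17, MAX = 2058-08-02.
13 days remain in September 2057 after the 17th (30 − 17).
Full months from October 2057 through July 2058 contribute their day counts.
Then 2 days into August 2058.
Total: 13 + 31 + 30 + 31 + 31 + 28 + 31 + 30 + 31 + 30 + 31 + 2 = 319.

319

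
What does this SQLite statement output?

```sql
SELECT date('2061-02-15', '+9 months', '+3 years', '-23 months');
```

Adding +9 months to 2061-02-15 gives 2061-11-15.
Adding +3 years to 2061-11-15 gives 2064-11-15.
Adding -23 months to 2064-11-15 gives 2062-12-15.

2062-12-15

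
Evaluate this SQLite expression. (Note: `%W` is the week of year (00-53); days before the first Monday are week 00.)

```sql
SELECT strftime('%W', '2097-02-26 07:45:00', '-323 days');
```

First apply '-323 days': 2097-02-26 07:45:00 → 2096-04-09 07:45:00.
2096-04-09 is a Monday. SQLite's %W counts Mondays since the year started; the result is 15.

15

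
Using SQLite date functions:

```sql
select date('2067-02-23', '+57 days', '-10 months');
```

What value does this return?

Applying '+57 days' to 2067-02-23: counting 57 days forward gives 2067-04-21.
Adding -10 months to 2067-04-21 gives 2066-06-21.

2066-06-21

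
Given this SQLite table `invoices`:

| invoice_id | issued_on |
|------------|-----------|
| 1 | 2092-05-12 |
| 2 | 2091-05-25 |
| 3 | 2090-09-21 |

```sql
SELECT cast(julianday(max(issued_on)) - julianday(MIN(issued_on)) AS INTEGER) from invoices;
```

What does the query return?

MIN = 2090-09-21, MAX = 2092-05-12.
9 days remain in September 2090 after the 21st (30 − 21).
Full months from October 2090 through April 2092 contribute their day counts.
Then 12 days into May 2092.
Total: 9 + 31 + 30 + 31 + 31 + 28 + 31 + 30 + 31 + 30 + 31 + 31 + 30 + 31 + 30 + 31 + 31 + 29 + 31 + 30 + 12 = 599.

599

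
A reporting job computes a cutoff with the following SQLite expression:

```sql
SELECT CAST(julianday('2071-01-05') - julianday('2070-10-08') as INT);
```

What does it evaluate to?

23 days remain in October 2070 after the 8th (31 − 8).
November 2070: 30 days.
December 2070: 31 days.
Then 5 days into January 2071.
Total: 23 + 30 + 31 + 5 = 89.

89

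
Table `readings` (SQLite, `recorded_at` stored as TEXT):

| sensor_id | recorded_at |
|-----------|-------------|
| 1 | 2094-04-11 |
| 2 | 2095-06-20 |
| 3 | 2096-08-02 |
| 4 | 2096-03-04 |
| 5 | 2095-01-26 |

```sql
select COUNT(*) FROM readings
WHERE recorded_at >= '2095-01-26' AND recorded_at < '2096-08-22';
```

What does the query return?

Rows in [2095-01-26, 2096-08-22): 2095-06-20, 2096-08-02, 2096-03-04, 2095-01-26 → 4 rows.

4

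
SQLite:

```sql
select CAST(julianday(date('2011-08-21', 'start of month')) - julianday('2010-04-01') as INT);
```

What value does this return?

487

`start of month` rewinds 2011-08-21 to 2011-08-01.
29 days remain in April 2010 after the 1st (30 − 1).
Full months from May 2010 through July 2011 contribute their day counts.
Then 1 day into August 2011.
Total: 29 + 31 + 30 + 31 + 31 + 30 + 31 + 30 + 31 + 31 + 28 + 31 + 30 + 31 + 30 + 31 + 1 = 487.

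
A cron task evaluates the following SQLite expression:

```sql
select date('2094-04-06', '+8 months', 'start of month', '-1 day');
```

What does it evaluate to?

2094-11-30

Adding +8 months to 2094-04-06 gives 2094-12-06.
`start of month` rewinds 2094-12-06 to 2094-12-01.
Going back 1 day from 2094-12-01 reaches 2094-11-30 (last day of November, 30 days).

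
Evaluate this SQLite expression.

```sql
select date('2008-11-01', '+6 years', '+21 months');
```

Adding +6 years to 2008-11-01 gives 2014-11-01.
Adding +21 months to 2014-11-01 gives 2016-08-01.

2016-08-01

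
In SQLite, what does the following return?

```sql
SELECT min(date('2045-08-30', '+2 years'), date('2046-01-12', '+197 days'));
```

date('2045-08-30', '+2 years') → 2047-08-30.
date('2046-01-12', '+197 days') → 2046-07-28.
Earlier of the two is 2046-07-28.

2046-07-28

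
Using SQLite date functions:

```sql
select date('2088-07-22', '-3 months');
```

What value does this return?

2088-04-22

Adding -3 months to 2088-07-22 gives 2088-04-22.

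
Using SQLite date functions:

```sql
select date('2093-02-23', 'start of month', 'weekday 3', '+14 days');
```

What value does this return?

2093-02-18

`start of month` rewinds 2093-02-23 to 2093-02-01.
`weekday 3` advances to the next Wednesday; 2093-02-01 is a Sunday, so it moves forward to 2093-02-04.
Advancing 14 more days within February lands on 2093-02-18.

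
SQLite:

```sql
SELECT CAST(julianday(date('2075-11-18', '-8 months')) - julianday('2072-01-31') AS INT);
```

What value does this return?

Adding -8 months to 2075-11-18 gives 2075-03-18.
0 days remain in January 2072 after the 31st (31 − 31).
Full months from February 2072 through February 2075 contribute their day counts.
Then 18 days into March 2075.
Total: 0 + 29 + 31 + 30 + 31 + 30 + 31 + 31 + 30 + 31 + 30 + 31 + 31 + 28 + 31 + 30 + 31 + 30 + 31 + 31 + 30 + 31 + 30 + 31 + 31 + 28 + 31 + 30 + 31 + 30 + 31 + 31 + 30 + 31 + 30 + 31 + 31 + 28 + 18 = 1142.

1142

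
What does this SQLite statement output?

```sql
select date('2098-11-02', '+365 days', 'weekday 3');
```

2099-11-04

Applying '+365 days' to 2098-11-02: counting 365 days forward gives 2099-11-02.
`weekday 3` advances to the next Wednesday; 2099-11-02 is a Monday, so it moves forward to 2099-11-04.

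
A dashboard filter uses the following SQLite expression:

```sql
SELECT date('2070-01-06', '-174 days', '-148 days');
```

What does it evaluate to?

2069-02-18

Applying '-174 days' to 2070-01-06: counting 174 days back gives 2069-07-16.
Applying '-148 days' to 2069-07-16: counting 148 days back gives 2069-02-18.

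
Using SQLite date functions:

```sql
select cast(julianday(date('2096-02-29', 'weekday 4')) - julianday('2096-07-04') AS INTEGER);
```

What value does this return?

-125

`weekday 4` advances to the next Thursday; 2096-02-29 is a Wednesday, so it moves forward to 2096-03-01.
30 days remain in March 2096 after the 1st (31 − 1).
April 2096: 30 days.
May 2096: 31 days.
June 2096: 30 days.
Then 4 days into July 2096.
Total: 30 + 30 + 31 + 30 + 4 = 125.
The subtraction is earlier − later, so the result is −125 → -125.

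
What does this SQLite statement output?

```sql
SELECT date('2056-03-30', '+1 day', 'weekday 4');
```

Advancing 1 more day within March lands on 2056-03-31.
`weekday 4` advances to the next Thursday; 2056-03-31 is a Friday, so it moves forward to 2056-04-06.

2056-04-06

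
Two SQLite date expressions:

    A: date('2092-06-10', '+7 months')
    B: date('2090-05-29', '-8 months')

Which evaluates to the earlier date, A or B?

B

A = 2093-01-10.
B = 2089-09-29.
B is earlier.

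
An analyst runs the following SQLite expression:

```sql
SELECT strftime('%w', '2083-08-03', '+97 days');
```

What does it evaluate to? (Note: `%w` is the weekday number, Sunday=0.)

First apply '+97 days': 2083-08-03 → 2083-11-08.
2083-11-08 is a Monday; with Sunday=0 that is 1.

1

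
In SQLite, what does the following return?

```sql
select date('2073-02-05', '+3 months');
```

2073-05-05

Adding +3 months to 2073-02-05 gives 2073-05-05.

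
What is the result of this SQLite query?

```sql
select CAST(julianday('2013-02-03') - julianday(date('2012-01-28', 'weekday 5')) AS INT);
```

366

`weekday 5` advances to the next Friday; 2012-01-28 is a Saturday, so it moves forward to 2012-02-03.
26 days remain in February 2012 after the 3rd (29 − 3).
Full months from March 2012 through January 2013 contribute their day counts.
Then 3 days into February 2013.
Total: 26 + 31 + 30 + 31 + 30 + 31 + 31 + 30 + 31 + 30 + 31 + 31 + 3 = 366.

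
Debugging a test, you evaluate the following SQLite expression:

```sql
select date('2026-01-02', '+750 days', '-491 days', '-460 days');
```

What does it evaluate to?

2025-06-15

Applying '+750 days' to 2026-01-02: counting 750 days forward gives 2028-01-22.
Applying '-491 days' to 2028-01-22: counting 491 days back gives 2026-09-18.
Applying '-460 days' to 2026-09-18: counting 460 days back gives 2025-06-15.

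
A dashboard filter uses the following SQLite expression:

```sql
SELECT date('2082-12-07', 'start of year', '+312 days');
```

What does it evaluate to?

2082-11-09

`start of year` rewinds 2082-12-07 to 2082-01-01.
Applying '+312 days' to 2082-01-01: counting 312 days forward gives 2082-11-09.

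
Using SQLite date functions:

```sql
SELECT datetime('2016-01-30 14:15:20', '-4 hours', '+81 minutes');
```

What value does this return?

2016-01-30 11:36:20

-4 hours from 2016-01-30 14:15:20 is 2016-01-30 10:15:20.
81 minutes = 1h 21m; +81 minutes from 2016-01-30 10:15:20 is 2016-01-30 11:36:20.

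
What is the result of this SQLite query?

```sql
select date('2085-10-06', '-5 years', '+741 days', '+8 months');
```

2083-06-17

Adding -5 years to 2085-10-06 gives 2080-10-06.
Applying '+741 days' to 2080-10-06: counting 741 days forward gives 2082-10-17.
Adding +8 months to 2082-10-17 gives 2083-06-17.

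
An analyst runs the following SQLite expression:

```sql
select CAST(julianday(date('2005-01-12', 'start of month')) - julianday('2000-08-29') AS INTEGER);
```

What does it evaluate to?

`start of month` rewinds 2005-01-12 to 2005-01-01.
2 days remain in August 2000 after the 29th (31 − 29).
Full months from September 2000 through December 2004 contribute their day counts.
Then 1 day into January 2005.
Total: 2 + 30 + 31 + 30 + 31 + 31 + 28 + 31 + 30 + 31 + 30 + 31 + 31 + 30 + 31 + 30 + 31 + 31 + 28 + 31 + 30 + 31 + 30 + 31 + 31 + 30 + 31 + 30 + 31 + 31 + 28 + 31 + 30 + 31 + 30 + 31 + 31 + 30 + 31 + 30 + 31 + 31 + 29 + 31 + 30 + 31 + 30 + 31 + 31 + 30 + 31 + 30 + 31 + 1 = 1586.

1586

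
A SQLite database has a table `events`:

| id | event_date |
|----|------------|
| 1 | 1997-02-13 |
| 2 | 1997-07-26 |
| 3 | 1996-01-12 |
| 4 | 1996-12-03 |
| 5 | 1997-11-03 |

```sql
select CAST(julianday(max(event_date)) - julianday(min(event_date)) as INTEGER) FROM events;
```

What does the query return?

661

MIN = 1996-01-12, MAX = 1997-11-03.
19 days remain in January 1996 after the 12th (31 − 12).
Full months from February 1996 through October 1997 contribute their day counts.
Then 3 days into November 1997.
Total: 19 + 29 + 31 + 30 + 31 + 30 + 31 + 31 + 30 + 31 + 30 + 31 + 31 + 28 + 31 + 30 + 31 + 30 + 31 + 31 + 30 + 31 + 3 = 661.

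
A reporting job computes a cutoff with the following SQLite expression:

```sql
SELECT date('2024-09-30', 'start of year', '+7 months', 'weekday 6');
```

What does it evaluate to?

2024-08-03

`start of year` rewinds 2024-09-30 to 2024-01-01.
Adding +7 months to 2024-01-01 gives 2024-08-01.
`weekday 6` advances to the next Saturday; 2024-08-01 is a Thursday, so it moves forward to 2024-08-03.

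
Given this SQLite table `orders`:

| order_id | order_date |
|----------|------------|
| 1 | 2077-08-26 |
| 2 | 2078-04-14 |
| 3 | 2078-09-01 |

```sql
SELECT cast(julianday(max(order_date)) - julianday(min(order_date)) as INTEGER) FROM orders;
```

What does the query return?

371

MIN = 2077-08-26, MAX = 2078-09-01.
5 days remain in August 2077 after the 26th (31 − 26).
Full months from September 2077 through August 2078 contribute their day counts.
Then 1 day into September 2078.
Total: 5 + 30 + 31 + 30 + 31 + 31 + 28 + 31 + 30 + 31 + 30 + 31 + 31 + 1 = 371.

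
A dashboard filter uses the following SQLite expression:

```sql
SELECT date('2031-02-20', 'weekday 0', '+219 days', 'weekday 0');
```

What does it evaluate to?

2031-10-05

`weekday 0` advances to the next Sunday; 2031-02-20 is a Thursday, so it moves forward to 2031-02-23.
Applying '+219 days' to 2031-02-23: counting 219 days forward gives 2031-09-30.
`weekday 0` advances to the next Sunday; 2031-09-30 is a Tuesday, so it moves forward to 2031-10-05.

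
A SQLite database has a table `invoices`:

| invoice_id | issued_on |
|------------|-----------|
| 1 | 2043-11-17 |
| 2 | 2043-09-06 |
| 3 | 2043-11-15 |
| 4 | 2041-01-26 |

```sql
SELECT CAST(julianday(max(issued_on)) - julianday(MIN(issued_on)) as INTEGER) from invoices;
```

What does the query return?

MIN = 2041-01-26, MAX = 2043-11-17.
5 days remain in January 2041 after the 26th (31 − 26).
Full months from February 2041 through October 2043 contribute their day counts.
Then 17 days into November 2043.
Total: 5 + 28 + 31 + 30 + 31 + 30 + 31 + 31 + 30 + 31 + 30 + 31 + 31 + 28 + 31 + 30 + 31 + 30 + 31 + 31 + 30 + 31 + 30 + 31 + 31 + 28 + 31 + 30 + 31 + 30 + 31 + 31 + 30 + 31 + 17 = 1025.

1025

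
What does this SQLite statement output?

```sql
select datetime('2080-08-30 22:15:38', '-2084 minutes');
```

2084 minutes = 34h 44m; -2084 minutes from 2080-08-30 22:15:38 is 2080-08-29 11:31:38 (crosses midnight).

2080-08-29 11:31:38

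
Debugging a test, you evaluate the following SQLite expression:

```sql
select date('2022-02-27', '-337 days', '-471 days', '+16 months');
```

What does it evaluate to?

2021-04-12

Applying '-337 days' to 2022-02-27: counting 337 days back gives 2021-03-27.
Applying '-471 days' to 2021-03-27: counting 471 days back gives 2019-12-12.
Adding +16 months to 2019-12-12 gives 2021-04-12.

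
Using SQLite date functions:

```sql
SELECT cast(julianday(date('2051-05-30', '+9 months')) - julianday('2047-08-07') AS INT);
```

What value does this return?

Adding +9 months to 2051-05-30 targets 2052-02-30. February 2052 has only 29 days, so SQLite normalizes the 1-day overflow forward to 2052-03-01.
24 days remain in August 2047 after the 7th (31 − 7).
Full months from September 2047 through February 2052 contribute their day counts.
Then 1 day into March 2052.
Total: 24 + 30 + 31 + 30 + 31 + 31 + 29 + 31 + 30 + 31 + 30 + 31 + 31 + 30 + 31 + 30 + 31 + 31 + 28 + 31 + 30 + 31 + 30 + 31 + 31 + 30 + 31 + 30 + 31 + 31 + 28 + 31 + 30 + 31 + 30 + 31 + 31 + 30 + 31 + 30 + 31 + 31 + 28 + 31 + 30 + 31 + 30 + 31 + 31 + 30 + 31 + 30 + 31 + 31 + 29 + 1 = 1668.

1668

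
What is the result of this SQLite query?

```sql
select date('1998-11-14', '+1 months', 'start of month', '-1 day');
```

1998-11-30

Adding +1 month to 1998-11-14 gives 1998-12-14.
`start of month` rewinds 1998-12-14 to 1998-12-01.
Going back 1 day from 1998-12-01 reaches 1998-11-30 (last day of November, 30 days).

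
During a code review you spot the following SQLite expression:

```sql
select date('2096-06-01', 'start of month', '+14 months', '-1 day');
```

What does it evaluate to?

2097-07-31

`start of month` rewinds 2096-06-01 to 2096-06-01.
Adding +14 months to 2096-06-01 gives 2097-08-01.
Going back 1 day from 2097-08-01 reaches 2097-07-31 (last day of July, 31 days).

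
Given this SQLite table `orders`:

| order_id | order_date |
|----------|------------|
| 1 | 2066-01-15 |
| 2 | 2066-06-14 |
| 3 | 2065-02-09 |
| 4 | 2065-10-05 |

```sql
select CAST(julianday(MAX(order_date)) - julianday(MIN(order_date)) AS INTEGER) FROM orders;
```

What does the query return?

490

MIN = 2065-02-09, MAX = 2066-06-14.
19 days remain in February 2065 after the 9th (28 − 9).
Full months from March 2065 through May 2066 contribute their day counts.
Then 14 days into June 2066.
Total: 19 + 31 + 30 + 31 + 30 + 31 + 31 + 30 + 31 + 30 + 31 + 31 + 28 + 31 + 30 + 31 + 14 = 490.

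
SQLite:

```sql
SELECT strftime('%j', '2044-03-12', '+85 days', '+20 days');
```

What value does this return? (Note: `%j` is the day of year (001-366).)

First apply '+85 days', '+20 days': 2044-03-12 → 2044-06-25.
Day-of-year for 2044-06-25: days since 2044-01-01 inclusive = 177, zero-padded to 177.

177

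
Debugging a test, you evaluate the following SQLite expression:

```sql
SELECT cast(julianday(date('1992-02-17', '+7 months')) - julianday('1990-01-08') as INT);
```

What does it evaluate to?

983

Adding +7 months to 1992-02-17 gives 1992-09-17.
23 days remain in January 1990 after the 8th (31 − 8).
Full months from February 1990 through August 1992 contribute their day counts.
Then 17 days into September 1992.
Total: 23 + 28 + 31 + 30 + 31 + 30 + 31 + 31 + 30 + 31 + 30 + 31 + 31 + 28 + 31 + 30 + 31 + 30 + 31 + 31 + 30 + 31 + 30 + 31 + 31 + 29 + 31 + 30 + 31 + 30 + 31 + 31 + 17 = 983.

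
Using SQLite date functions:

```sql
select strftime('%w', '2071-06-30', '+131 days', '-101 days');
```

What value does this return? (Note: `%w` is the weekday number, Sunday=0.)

First apply '+131 days', '-101 days': 2071-06-30 → 2071-07-30.
2071-07-30 is a Thursday; with Sunday=0 that is 4.

4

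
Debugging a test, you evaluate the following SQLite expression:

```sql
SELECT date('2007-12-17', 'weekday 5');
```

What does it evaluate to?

2007-12-21

`weekday 5` advances to the next Friday; 2007-12-17 is a Monday, so it moves forward to 2007-12-21.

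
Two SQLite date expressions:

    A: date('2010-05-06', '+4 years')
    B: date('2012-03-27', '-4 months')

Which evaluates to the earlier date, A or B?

B

A = 2014-05-06.
B = 2011-11-27.
B is earlier.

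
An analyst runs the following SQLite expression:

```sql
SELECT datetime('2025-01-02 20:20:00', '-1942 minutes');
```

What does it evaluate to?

2025-01-01 11:58:00

1942 minutes = 32h 22m; -1942 minutes from 2025-01-02 20:20:00 is 2025-01-01 11:58:00 (crosses midnight).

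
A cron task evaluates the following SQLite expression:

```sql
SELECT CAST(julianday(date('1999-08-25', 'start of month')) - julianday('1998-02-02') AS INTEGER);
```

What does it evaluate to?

545

`start of month` rewinds 1999-08-25 to 1999-08-01.
26 days remain in February 1998 after the 2nd (28 − 2).
Full months from March 1998 through July 1999 contribute their day counts.
Then 1 day into August 1999.
Total: 26 + 31 + 30 + 31 + 30 + 31 + 31 + 30 + 31 + 30 + 31 + 31 + 28 + 31 + 30 + 31 + 30 + 31 + 1 = 545.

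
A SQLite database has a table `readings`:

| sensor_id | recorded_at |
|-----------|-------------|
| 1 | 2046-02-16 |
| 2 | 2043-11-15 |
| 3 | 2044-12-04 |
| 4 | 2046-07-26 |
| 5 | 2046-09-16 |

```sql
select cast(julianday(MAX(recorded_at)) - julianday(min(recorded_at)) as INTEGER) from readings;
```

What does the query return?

1036

MIN = 2043-11-15, MAX = 2046-09-16.
15 days remain in November 2043 after the 15th (30 − 15).
Full months from December 2043 through August 2046 contribute their day counts.
Then 16 days into September 2046.
Total: 15 + 31 + 31 + 29 + 31 + 30 + 31 + 30 + 31 + 31 + 30 + 31 + 30 + 31 + 31 + 28 + 31 + 30 + 31 + 30 + 31 + 31 + 30 + 31 + 30 + 31 + 31 + 28 + 31 + 30 + 31 + 30 + 31 + 31 + 16 = 1036.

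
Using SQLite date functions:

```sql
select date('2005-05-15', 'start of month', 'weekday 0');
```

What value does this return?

`start of month` rewinds 2005-05-15 to 2005-05-01.
`weekday 0` advances to the next Sunday; 2005-05-01 is already a Sunday, so it stays at 2005-05-01.

2005-05-01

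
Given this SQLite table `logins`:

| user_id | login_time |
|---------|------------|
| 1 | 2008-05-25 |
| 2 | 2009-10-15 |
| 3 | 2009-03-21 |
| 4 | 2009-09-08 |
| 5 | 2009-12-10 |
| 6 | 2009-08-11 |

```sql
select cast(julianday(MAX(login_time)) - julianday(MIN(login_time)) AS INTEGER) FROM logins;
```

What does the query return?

MIN = 2008-05-25, MAX = 2009-12-10.
6 days remain in May 2008 after the 25th (31 − 25).
Full months from June 2008 through November 2009 contribute their day counts.
Then 10 days into December 2009.
Total: 6 + 30 + 31 + 31 + 30 + 31 + 30 + 31 + 31 + 28 + 31 + 30 + 31 + 30 + 31 + 31 + 30 + 31 + 30 + 10 = 564.

564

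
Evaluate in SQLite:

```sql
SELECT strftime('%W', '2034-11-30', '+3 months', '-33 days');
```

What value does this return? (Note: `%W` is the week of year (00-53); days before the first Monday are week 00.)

First apply '+3 months', '-33 days': 2034-11-30 → 2035-01-28.
2035-01-28 is a Sunday. SQLite's %W counts Mondays since the year started; the result is 04.

04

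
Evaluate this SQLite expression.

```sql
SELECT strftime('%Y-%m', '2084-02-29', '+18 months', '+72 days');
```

2085-11

First apply '+18 months', '+72 days': 2084-02-29 → 2085-11-09.
`%Y-%m` extracts the year-month: 2085-11.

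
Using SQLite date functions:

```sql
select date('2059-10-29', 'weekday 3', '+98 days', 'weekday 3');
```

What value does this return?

2060-02-04

`weekday 3` advances to the next Wednesday; 2059-10-29 is already a Wednesday, so it stays at 2059-10-29.
Applying '+98 days' to 2059-10-29: counting 98 days forward gives 2060-02-04.
`weekday 3` advances to the next Wednesday; 2060-02-04 is already a Wednesday, so it stays at 2060-02-04.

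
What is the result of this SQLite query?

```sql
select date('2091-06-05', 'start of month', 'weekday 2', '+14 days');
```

`start of month` rewinds 2091-06-05 to 2091-06-01.
`weekday 2` advances to the next Tuesday; 2091-06-01 is a Friday, so it moves forward to 2091-06-05.
Advancing 14 more days within June lands on 2091-06-19.

2091-06-19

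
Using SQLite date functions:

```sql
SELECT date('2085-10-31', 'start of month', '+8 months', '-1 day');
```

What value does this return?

2086-05-31

`start of month` rewinds 2085-10-31 to 2085-10-01.
Adding +8 months to 2085-10-01 gives 2086-06-01.
Going back 1 day from 2086-06-01 reaches 2086-05-31 (last day of May, 31 days).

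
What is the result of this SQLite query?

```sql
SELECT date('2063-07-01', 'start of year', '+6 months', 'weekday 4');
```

2063-07-05

`start of year` rewinds 2063-07-01 to 2063-01-01.
Adding +6 months to 2063-01-01 gives 2063-07-01.
`weekday 4` advances to the next Thursday; 2063-07-01 is a Sunday, so it moves forward to 2063-07-05.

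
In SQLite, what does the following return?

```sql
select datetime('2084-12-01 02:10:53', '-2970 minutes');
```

2970 minutes = 49h 30m; -2970 minutes from 2084-12-01 02:10:53 is 2084-11-29 00:40:53 (crosses midnight).

2084-11-29 00:40:53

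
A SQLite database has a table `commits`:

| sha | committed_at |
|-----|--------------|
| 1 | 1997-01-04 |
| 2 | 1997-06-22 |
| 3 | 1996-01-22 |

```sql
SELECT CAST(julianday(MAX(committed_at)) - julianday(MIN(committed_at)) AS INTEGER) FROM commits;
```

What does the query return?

517

MIN = 1996-01-22, MAX = 1997-06-22.
9 days remain in January 1996 after the 22nd (31 − 22).
Full months from February 1996 through May 1997 contribute their day counts.
Then 22 days into June 1997.
Total: 9 + 29 + 31 + 30 + 31 + 30 + 31 + 31 + 30 + 31 + 30 + 31 + 31 + 28 + 31 + 30 + 31 + 22 = 517.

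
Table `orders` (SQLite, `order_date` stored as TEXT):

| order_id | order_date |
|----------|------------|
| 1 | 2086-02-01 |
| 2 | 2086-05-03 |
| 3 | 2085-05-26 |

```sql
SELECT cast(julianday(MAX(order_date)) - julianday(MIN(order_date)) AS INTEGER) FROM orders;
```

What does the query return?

MIN = 2085-05-26, MAX = 2086-05-03.
5 days remain in May 2085 after the 26th (31 − 26).
Full months from June 2085 through April 2086 contribute their day counts.
Then 3 days into May 2086.
Total: 5 + 30 + 31 + 31 + 30 + 31 + 30 + 31 + 31 + 28 + 31 + 30 + 3 = 342.

342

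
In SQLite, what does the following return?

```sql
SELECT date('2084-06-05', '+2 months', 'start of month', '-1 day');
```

2084-07-31

Adding +2 months to 2084-06-05 gives 2084-08-05.
`start of month` rewinds 2084-08-05 to 2084-08-01.
Going back 1 day from 2084-08-01 reaches 2084-07-31 (last day of July, 31 days).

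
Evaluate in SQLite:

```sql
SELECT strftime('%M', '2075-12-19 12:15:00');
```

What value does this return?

`%M` extracts the 2-digit minute: 15.

15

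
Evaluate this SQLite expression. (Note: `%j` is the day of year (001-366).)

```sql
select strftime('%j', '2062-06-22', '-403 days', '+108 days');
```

First apply '-403 days', '+108 days': 2062-06-22 → 2061-08-31.
Day-of-year for 2061-08-31: days since 2061-01-01 inclusive = 243, zero-padded to 243.

243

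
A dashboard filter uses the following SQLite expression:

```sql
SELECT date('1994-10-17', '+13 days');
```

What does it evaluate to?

Advancing 13 more days within October lands on 1994-10-30.

1994-10-30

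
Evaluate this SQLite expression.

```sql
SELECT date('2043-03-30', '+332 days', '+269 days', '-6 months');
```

Applying '+332 days' to 2043-03-30: counting 332 days forward gives 2044-02-25.
Applying '+269 days' to 2044-02-25: counting 269 days forward gives 2044-11-20.
Adding -6 months to 2044-11-20 gives 2044-05-20.

2044-05-20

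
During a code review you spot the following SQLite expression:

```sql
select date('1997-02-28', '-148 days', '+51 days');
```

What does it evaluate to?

1996-11-23

Applying '-148 days' to 1997-02-28: counting 148 days back gives 1996-10-03.
Applying '+51 days' to 1996-10-03: counting 51 days forward gives 1996-11-23.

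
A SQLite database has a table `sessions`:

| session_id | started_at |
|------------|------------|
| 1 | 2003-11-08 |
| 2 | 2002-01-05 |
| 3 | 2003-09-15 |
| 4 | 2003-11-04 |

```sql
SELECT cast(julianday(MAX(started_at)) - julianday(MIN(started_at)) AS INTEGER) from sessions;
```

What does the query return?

672

MIN = 2002-01-05, MAX = 2003-11-08.
26 days remain in January 2002 after the 5th (31 − 5).
Full months from February 2002 through October 2003 contribute their day counts.
Then 8 days into November 2003.
Total: 26 + 28 + 31 + 30 + 31 + 30 + 31 + 31 + 30 + 31 + 30 + 31 + 31 + 28 + 31 + 30 + 31 + 30 + 31 + 31 + 30 + 31 + 8 = 672.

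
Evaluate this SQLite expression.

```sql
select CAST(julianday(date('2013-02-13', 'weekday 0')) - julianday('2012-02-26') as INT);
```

357

`weekday 0` advances to the next Sunday; 2013-02-13 is a Wednesday, so it moves forward to 2013-02-17.
3 days remain in February 2012 after the 26th (29 − 26).
Full months from March 2012 through January 2013 contribute their day counts.
Then 17 days into February 2013.
Total: 3 + 31 + 30 + 31 + 30 + 31 + 31 + 30 + 31 + 30 + 31 + 31 + 17 = 357.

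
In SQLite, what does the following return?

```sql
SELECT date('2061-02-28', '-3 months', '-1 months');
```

Adding -3 months to 2061-02-28 gives 2060-11-28.
Adding -1 month to 2060-11-28 gives 2060-10-28.

2060-10-28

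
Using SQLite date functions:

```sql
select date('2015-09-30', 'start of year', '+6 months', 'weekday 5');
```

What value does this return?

`start of year` rewinds 2015-09-30 to 2015-01-01.
Adding +6 months to 2015-01-01 gives 2015-07-01.
`weekday 5` advances to the next Friday; 2015-07-01 is a Wednesday, so it moves forward to 2015-07-03.

2015-07-03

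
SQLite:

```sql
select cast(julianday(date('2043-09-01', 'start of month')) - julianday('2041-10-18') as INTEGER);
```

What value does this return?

`start of month` rewinds 2043-09-01 to 2043-09-01.
13 days remain in October 2041 after the 18th (31 − 18).
Full months from November 2041 through August 2043 contribute their day counts.
Then 1 day into September 2043.
Total: 13 + 30 + 31 + 31 + 28 + 31 + 30 + 31 + 30 + 31 + 31 + 30 + 31 + 30 + 31 + 31 + 28 + 31 + 30 + 31 + 30 + 31 + 31 + 1 = 683.

683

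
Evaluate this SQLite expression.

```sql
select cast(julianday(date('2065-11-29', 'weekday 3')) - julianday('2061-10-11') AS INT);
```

`weekday 3` advances to the next Wednesday; 2065-11-29 is a Sunday, so it moves forward to 2065-12-02.
20 days remain in October 2061 after the 11th (31 − 11).
Full months from November 2061 through November 2065 contribute their day counts.
Then 2 days into December 2065.
Total: 20 + 30 + 31 + 31 + 28 + 31 + 30 + 31 + 30 + 31 + 31 + 30 + 31 + 30 + 31 + 31 + 28 + 31 + 30 + 31 + 30 + 31 + 31 + 30 + 31 + 30 + 31 + 31 + 29 + 31 + 30 + 31 + 30 + 31 + 31 + 30 + 31 + 30 + 31 + 31 + 28 + 31 + 30 + 31 + 30 + 31 + 31 + 30 + 31 + 30 + 2 = 1513.

1513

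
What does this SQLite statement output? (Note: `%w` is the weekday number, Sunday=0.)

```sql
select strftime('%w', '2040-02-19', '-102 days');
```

First apply '-102 days': 2040-02-19 → 2039-11-09.
2039-11-09 is a Wednesday; with Sunday=0 that is 3.

3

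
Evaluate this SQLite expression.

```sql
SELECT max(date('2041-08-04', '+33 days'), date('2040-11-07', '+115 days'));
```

2041-09-06

date('2041-08-04', '+33 days') → 2041-09-06.
date('2040-11-07', '+115 days') → 2041-03-02.
Later of the two is 2041-09-06.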